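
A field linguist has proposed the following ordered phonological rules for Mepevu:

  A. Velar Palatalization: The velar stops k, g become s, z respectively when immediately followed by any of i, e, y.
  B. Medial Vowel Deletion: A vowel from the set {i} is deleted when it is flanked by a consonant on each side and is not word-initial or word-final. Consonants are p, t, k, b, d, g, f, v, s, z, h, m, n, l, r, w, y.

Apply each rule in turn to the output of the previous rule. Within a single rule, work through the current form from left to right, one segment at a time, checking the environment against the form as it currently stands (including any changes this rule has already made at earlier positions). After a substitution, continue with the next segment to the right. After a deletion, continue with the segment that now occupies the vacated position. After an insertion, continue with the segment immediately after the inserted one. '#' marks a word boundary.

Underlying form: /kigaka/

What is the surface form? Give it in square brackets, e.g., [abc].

[sgaka]

A Velar Palatalization: [kigaka] → [sigaka]
B Medial Vowel Deletion: [sigaka] → [sgaka]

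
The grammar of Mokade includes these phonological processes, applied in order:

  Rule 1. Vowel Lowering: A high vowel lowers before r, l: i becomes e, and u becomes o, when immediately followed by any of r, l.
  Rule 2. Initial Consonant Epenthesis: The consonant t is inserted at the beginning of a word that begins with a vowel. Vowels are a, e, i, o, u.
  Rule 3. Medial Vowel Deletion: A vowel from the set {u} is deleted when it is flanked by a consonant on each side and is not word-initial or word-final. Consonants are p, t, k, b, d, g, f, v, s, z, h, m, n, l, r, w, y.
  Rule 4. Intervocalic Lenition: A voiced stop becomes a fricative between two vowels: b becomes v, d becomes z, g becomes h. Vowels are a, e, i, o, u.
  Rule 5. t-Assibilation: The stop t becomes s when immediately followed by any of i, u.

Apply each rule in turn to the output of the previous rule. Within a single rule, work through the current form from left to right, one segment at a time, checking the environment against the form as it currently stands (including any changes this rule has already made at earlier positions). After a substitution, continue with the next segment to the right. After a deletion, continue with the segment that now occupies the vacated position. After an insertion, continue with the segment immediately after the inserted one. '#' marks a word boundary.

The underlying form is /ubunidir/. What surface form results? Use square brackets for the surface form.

Rule 1 Vowel Lowering: [ubunidir] → [ubunider]
Rule 2 Initial Consonant Epenthesis: [ubunider] → [tubunider]
Rule 3 Medial Vowel Deletion: [tubunider] → [tbnider]
Rule 4 Intervocalic Lenition: [tbnider] → [tbnizer]
Rule 5 t-Assibilation: no change — [tbnizer]

[tbnizer]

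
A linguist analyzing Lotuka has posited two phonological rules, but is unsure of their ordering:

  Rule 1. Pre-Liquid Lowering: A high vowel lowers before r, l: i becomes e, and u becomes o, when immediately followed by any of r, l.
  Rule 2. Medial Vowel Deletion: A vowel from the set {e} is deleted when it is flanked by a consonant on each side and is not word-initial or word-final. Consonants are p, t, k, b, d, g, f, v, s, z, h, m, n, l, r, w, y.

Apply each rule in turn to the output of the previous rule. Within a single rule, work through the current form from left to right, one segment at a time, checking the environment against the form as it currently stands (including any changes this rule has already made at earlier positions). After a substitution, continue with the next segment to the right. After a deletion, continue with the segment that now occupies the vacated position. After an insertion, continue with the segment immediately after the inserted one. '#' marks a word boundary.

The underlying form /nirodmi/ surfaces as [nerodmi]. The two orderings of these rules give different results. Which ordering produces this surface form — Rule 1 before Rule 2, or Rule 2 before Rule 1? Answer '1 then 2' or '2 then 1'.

2 then 1

Order 1 then 2:
  1 Pre-Liquid Lowering: [nirodmi] → [nerodmi]
  2 Medial Vowel Deletion: [nerodmi] → [nrodmi]
  result: [nrodmi]
Order 2 then 1:
  2 Medial Vowel Deletion: no change — [nirodmi]
  1 Pre-Liquid Lowering: [nirodmi] → [nerodmi]
  result: [nerodmi]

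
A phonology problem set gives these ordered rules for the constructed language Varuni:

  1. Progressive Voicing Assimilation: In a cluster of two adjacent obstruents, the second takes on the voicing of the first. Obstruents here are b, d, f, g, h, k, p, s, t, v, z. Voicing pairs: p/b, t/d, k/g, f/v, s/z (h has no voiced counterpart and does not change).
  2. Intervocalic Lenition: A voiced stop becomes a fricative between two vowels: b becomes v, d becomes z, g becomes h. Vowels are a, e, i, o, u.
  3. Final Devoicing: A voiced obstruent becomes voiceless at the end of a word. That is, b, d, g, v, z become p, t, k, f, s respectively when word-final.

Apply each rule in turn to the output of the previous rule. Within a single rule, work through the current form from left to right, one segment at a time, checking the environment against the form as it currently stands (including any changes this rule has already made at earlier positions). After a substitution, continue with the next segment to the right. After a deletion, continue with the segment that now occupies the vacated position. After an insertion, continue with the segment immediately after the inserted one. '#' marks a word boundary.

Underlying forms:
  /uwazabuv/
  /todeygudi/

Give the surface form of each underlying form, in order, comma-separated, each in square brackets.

/uwazabuv/:
  1 Progressive Voicing Assimilation: no change — [uwazabuv]
  2 Intervocalic Lenition: [uwazabuv] → [uwazavuv]
  3 Final Devoicing: [uwazavuv] → [uwazavuf]
/todeygudi/:
  1 Progressive Voicing Assimilation: no change — [todeygudi]
  2 Intervocalic Lenition: [todeygudi] → [tozeyguzi]
  3 Final Devoicing: no change — [tozeyguzi]

[uwazavuf], [tozeyguzi]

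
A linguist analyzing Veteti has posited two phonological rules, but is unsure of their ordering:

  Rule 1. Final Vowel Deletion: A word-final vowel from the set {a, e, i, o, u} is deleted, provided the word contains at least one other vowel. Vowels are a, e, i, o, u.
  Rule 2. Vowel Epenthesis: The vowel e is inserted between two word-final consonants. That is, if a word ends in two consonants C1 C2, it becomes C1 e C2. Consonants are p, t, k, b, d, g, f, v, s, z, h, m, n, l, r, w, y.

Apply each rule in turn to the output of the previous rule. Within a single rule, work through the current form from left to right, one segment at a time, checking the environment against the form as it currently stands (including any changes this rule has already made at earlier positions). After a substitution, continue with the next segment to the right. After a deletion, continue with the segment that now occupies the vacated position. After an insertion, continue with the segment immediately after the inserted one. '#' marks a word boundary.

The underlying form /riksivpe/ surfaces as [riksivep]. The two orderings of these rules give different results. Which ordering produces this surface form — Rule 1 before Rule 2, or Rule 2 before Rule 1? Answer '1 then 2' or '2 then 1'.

1 then 2

Order 1 then 2:
  1 Final Vowel Deletion: [riksivpe] → [riksivp]
  2 Vowel Epenthesis: [riksivp] → [riksivep]
  result: [riksivep]
Order 2 then 1:
  2 Vowel Epenthesis: no change — [riksivpe]
  1 Final Vowel Deletion: [riksivpe] → [riksivp]
  result: [riksivp]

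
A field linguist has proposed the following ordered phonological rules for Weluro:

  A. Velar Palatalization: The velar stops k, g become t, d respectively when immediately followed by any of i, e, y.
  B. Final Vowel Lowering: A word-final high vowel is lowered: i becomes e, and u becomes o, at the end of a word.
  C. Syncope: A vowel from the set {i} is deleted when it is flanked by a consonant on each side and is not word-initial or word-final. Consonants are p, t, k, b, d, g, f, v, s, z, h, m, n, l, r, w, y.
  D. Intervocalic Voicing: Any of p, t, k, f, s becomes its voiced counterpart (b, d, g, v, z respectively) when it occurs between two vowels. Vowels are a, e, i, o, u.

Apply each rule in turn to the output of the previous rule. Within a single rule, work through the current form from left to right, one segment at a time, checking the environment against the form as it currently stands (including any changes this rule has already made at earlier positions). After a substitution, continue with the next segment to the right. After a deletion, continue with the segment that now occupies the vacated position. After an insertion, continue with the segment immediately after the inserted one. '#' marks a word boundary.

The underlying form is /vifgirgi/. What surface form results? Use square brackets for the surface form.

A Velar Palatalization: [vifgirgi] → [vifdirdi]
B Final Vowel Lowering: [vifdirdi] → [vifdirde]
C Syncope: [vifdirde] → [vfdrde]
D Intervocalic Voicing: no change — [vfdrde]

[vfdrde]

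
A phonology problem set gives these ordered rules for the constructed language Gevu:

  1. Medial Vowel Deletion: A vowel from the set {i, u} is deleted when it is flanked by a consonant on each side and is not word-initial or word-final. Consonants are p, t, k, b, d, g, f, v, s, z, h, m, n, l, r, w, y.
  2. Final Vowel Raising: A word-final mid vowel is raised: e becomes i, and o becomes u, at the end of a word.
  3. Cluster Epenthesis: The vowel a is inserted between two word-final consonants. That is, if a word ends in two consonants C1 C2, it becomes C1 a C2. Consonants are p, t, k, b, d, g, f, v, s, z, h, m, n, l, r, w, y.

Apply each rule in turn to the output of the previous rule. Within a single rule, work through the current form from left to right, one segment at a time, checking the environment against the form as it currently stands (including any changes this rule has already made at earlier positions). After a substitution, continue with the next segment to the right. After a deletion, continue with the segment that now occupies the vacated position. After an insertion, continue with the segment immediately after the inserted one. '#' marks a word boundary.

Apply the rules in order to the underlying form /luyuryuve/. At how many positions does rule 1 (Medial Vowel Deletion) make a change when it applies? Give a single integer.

1 Medial Vowel Deletion: [luyuryuve] → [lyryve]
2 Final Vowel Raising: [lyryve] → [lyryvi]
3 Cluster Epenthesis: no change — [lyryvi]
Rule 1 changed 3 position(s).

3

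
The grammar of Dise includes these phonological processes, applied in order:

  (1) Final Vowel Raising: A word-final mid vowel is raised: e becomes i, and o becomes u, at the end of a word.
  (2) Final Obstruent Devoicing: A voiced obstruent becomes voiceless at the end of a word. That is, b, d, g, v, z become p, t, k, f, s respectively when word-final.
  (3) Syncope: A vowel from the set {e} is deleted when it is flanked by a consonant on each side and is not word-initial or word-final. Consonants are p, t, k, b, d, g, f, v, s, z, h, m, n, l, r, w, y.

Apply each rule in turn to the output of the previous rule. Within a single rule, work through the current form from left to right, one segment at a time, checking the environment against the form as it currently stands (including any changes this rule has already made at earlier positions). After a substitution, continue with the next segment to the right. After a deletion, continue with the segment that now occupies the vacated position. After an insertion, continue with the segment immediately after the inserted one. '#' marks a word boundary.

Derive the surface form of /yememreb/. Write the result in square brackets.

[ymmrp]

(1) Final Vowel Raising: no change — [yememreb]
(2) Final Obstruent Devoicing: [yememreb] → [yememrep]
(3) Syncope: [yememrep] → [ymmrp]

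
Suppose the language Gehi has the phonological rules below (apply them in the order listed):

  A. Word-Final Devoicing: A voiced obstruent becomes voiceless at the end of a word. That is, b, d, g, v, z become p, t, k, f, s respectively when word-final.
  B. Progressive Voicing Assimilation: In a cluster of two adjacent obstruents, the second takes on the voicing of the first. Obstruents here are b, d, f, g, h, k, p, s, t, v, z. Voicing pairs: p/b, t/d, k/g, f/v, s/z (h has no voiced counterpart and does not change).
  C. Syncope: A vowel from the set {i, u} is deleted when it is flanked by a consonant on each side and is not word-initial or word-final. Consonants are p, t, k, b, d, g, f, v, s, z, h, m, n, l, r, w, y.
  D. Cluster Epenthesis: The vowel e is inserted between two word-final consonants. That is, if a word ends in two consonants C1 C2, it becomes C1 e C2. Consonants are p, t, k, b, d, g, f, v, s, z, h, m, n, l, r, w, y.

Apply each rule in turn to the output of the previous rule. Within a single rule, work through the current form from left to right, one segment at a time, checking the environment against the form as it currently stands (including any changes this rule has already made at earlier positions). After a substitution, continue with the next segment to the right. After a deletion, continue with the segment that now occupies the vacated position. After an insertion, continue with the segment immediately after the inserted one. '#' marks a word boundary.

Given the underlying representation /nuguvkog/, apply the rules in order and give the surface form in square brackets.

[ngvgok]

A Word-Final Devoicing: [nuguvkog] → [nuguvkok]
B Progressive Voicing Assimilation: [nuguvkok] → [nuguvgok]
C Syncope: [nuguvgok] → [ngvgok]
D Cluster Epenthesis: no change — [ngvgok]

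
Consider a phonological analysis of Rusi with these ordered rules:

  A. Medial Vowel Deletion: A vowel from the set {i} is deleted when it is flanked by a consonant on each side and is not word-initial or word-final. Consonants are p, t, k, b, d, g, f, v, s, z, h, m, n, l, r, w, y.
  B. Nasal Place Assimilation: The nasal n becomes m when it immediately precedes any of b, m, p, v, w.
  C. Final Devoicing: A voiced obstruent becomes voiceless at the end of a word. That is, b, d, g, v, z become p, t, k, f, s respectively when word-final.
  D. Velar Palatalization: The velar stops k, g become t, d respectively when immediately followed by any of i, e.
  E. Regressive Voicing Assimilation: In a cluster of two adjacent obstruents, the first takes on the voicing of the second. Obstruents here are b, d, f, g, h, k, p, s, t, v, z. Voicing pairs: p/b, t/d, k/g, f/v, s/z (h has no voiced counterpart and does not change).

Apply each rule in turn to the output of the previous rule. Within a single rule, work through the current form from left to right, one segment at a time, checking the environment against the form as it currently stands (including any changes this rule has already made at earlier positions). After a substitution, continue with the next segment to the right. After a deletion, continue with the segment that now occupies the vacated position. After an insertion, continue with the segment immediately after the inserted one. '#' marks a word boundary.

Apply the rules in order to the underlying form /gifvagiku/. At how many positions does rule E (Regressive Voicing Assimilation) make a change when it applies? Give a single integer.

A Medial Vowel Deletion: [gifvagiku] → [gfvagku]
B Nasal Place Assimilation: no change — [gfvagku]
C Final Devoicing: no change — [gfvagku]
D Velar Palatalization: no change — [gfvagku]
E Regressive Voicing Assimilation: [gfvagku] → [kvvakku]
Rule E changed 3 position(s).

3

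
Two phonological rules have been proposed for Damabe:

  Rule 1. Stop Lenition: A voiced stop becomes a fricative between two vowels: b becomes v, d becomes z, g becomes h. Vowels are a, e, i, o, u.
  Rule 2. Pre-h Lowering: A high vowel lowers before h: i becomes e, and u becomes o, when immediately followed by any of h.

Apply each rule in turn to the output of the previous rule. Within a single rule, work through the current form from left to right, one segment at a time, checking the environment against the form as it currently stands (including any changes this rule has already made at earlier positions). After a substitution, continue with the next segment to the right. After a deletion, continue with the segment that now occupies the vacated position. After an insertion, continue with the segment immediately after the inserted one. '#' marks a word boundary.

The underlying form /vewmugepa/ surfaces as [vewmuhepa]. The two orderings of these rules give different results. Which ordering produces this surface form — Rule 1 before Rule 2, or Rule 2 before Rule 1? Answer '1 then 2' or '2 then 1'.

2 then 1

Order 1 then 2:
  1 Stop Lenition: [vewmugepa] → [vewmuhepa]
  2 Pre-h Lowering: [vewmuhepa] → [vewmohepa]
  result: [vewmohepa]
Order 2 then 1:
  2 Pre-h Lowering: no change — [vewmugepa]
  1 Stop Lenition: [vewmugepa] → [vewmuhepa]
  result: [vewmuhepa]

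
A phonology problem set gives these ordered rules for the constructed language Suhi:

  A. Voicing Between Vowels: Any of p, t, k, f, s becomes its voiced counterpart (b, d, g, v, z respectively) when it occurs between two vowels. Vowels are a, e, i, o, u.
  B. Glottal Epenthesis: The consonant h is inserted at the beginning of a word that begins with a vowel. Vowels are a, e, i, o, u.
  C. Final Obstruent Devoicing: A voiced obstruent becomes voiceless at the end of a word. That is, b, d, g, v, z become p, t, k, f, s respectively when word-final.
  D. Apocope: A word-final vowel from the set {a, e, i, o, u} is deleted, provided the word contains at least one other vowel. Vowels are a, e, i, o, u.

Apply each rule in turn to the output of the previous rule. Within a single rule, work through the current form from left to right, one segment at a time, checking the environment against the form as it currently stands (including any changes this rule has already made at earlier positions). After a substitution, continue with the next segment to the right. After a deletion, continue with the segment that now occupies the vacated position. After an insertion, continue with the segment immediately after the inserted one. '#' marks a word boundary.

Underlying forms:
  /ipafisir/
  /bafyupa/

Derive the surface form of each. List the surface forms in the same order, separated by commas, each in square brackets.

/ipafisir/:
  A Voicing Between Vowels: [ipafisir] → [ibavizir]
  B Glottal Epenthesis: [ibavizir] → [hibavizir]
  C Final Obstruent Devoicing: no change — [hibavizir]
  D Apocope: no change — [hibavizir]
/bafyupa/:
  A Voicing Between Vowels: [bafyupa] → [bafyuba]
  B Glottal Epenthesis: no change — [bafyuba]
  C Final Obstruent Devoicing: no change — [bafyuba]
  D Apocope: [bafyuba] → [bafyub]

[hibavizir], [bafyub]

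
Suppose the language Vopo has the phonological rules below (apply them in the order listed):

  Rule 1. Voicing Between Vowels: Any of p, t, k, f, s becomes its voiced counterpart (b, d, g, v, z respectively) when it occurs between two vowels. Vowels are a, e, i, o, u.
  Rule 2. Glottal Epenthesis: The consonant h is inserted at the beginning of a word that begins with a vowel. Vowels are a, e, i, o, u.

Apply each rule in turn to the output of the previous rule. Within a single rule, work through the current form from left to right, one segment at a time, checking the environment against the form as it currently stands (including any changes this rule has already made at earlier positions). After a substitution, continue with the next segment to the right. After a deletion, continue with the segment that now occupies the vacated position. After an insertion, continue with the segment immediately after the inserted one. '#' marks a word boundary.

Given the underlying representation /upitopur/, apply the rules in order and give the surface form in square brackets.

[hubidobur]

Rule 1 Voicing Between Vowels: [upitopur] → [ubidobur]
Rule 2 Glottal Epenthesis: [ubidobur] → [hubidobur]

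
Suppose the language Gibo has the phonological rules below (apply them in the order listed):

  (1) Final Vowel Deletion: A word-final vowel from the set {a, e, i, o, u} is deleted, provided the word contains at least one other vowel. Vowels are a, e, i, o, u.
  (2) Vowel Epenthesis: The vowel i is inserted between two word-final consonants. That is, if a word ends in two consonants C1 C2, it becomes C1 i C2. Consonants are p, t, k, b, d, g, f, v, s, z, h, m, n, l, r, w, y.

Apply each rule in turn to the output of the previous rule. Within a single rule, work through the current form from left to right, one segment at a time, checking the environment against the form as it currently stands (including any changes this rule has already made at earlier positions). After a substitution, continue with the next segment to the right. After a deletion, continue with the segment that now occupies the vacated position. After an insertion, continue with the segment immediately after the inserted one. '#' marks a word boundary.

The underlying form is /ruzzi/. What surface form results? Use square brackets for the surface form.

[ruziz]

(1) Final Vowel Deletion: [ruzzi] → [ruzz]
(2) Vowel Epenthesis: [ruzz] → [ruziz]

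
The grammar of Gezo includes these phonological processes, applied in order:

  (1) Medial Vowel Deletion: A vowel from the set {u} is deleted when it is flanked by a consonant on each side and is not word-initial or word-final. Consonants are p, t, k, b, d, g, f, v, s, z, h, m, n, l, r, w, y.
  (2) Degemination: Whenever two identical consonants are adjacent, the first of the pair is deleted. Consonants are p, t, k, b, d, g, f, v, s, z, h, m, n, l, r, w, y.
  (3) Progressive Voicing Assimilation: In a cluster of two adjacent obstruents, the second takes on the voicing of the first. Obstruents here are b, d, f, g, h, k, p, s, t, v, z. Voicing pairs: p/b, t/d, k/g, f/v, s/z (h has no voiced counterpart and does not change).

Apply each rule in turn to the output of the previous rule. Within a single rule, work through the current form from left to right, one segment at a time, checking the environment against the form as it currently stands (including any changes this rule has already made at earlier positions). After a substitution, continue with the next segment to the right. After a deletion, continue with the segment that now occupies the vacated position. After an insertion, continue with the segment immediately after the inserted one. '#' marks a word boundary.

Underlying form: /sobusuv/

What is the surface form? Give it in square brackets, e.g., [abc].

[sobzv]

(1) Medial Vowel Deletion: [sobusuv] → [sobsv]
(2) Degemination: no change — [sobsv]
(3) Progressive Voicing Assimilation: [sobsv] → [sobzv]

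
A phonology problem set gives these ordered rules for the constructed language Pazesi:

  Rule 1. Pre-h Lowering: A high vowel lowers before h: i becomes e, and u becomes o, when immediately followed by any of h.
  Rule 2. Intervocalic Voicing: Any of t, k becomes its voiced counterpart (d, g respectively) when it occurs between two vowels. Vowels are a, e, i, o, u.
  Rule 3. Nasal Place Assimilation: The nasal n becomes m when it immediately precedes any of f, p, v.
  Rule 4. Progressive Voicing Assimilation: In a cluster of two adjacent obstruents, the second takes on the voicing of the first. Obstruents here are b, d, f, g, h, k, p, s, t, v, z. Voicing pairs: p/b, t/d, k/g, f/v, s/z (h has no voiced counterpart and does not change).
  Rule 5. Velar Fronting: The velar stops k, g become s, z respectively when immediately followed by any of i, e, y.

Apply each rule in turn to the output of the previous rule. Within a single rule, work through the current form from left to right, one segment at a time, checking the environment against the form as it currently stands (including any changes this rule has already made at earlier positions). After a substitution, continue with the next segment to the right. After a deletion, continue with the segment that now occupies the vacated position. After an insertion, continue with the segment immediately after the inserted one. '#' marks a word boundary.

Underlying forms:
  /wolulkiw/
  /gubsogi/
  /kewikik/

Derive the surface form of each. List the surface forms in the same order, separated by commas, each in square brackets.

/wolulkiw/:
  Rule 1 Pre-h Lowering: no change — [wolulkiw]
  Rule 2 Intervocalic Voicing: no change — [wolulkiw]
  Rule 3 Nasal Place Assimilation: no change — [wolulkiw]
  Rule 4 Progressive Voicing Assimilation: no change — [wolulkiw]
  Rule 5 Velar Fronting: [wolulkiw] → [wolulsiw]
/gubsogi/:
  Rule 1 Pre-h Lowering: no change — [gubsogi]
  Rule 2 Intervocalic Voicing: no change — [gubsogi]
  Rule 3 Nasal Place Assimilation: no change — [gubsogi]
  Rule 4 Progressive Voicing Assimilation: [gubsogi] → [gubzogi]
  Rule 5 Velar Fronting: [gubzogi] → [gubzozi]
/kewikik/:
  Rule 1 Pre-h Lowering: no change — [kewikik]
  Rule 2 Intervocalic Voicing: [kewikik] → [kewigik]
  Rule 3 Nasal Place Assimilation: no change — [kewigik]
  Rule 4 Progressive Voicing Assimilation: no change — [kewigik]
  Rule 5 Velar Fronting: [kewigik] → [sewizik]

[wolulsiw], [gubzozi], [sewizik]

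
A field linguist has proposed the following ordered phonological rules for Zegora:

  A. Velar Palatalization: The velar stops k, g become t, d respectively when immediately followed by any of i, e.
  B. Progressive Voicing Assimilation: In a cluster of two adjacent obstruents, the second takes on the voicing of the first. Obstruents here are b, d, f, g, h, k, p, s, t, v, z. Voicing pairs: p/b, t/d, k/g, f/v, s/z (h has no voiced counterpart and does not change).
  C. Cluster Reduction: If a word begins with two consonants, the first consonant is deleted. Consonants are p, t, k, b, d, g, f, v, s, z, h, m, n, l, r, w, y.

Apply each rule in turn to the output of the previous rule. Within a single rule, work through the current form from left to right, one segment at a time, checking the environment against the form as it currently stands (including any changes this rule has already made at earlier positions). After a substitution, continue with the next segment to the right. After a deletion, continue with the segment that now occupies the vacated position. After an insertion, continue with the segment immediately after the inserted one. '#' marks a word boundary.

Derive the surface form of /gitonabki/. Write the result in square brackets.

A Velar Palatalization: [gitonabki] → [ditonabti]
B Progressive Voicing Assimilation: [ditonabti] → [ditonabdi]
C Cluster Reduction: no change — [ditonabdi]

[ditonabdi]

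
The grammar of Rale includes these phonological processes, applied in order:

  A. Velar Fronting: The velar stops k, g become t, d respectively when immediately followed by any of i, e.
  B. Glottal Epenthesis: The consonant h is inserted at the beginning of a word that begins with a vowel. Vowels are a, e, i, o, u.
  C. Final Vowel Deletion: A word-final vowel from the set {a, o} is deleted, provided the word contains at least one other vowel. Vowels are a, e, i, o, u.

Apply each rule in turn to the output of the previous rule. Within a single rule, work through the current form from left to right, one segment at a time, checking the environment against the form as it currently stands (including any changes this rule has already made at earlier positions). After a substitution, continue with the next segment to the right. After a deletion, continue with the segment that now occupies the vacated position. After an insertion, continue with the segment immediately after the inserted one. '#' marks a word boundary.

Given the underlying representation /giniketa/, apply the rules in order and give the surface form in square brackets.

[dinitet]

A Velar Fronting: [giniketa] → [diniteta]
B Glottal Epenthesis: no change — [diniteta]
C Final Vowel Deletion: [diniteta] → [dinitet]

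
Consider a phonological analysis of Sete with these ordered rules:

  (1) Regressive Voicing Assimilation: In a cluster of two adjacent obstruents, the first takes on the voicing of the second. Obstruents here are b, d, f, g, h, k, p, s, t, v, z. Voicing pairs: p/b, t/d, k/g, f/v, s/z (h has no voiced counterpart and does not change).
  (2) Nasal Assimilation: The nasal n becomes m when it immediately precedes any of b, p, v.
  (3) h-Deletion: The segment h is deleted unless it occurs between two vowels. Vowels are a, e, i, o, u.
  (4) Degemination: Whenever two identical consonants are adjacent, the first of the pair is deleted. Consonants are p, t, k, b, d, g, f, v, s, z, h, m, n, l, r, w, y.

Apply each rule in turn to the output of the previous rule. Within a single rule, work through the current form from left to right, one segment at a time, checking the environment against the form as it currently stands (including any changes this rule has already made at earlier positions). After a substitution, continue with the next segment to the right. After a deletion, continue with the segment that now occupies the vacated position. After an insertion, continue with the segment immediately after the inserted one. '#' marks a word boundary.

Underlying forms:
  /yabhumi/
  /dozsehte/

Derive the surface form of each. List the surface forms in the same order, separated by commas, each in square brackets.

[yapumi], [dosete]

/yabhumi/:
  (1) Regressive Voicing Assimilation: [yabhumi] → [yaphumi]
  (2) Nasal Assimilation: no change — [yaphumi]
  (3) h-Deletion: [yaphumi] → [yapumi]
  (4) Degemination: no change — [yapumi]
/dozsehte/:
  (1) Regressive Voicing Assimilation: [dozsehte] → [dossehte]
  (2) Nasal Assimilation: no change — [dossehte]
  (3) h-Deletion: [dossehte] → [dossete]
  (4) Degemination: [dossete] → [dosete]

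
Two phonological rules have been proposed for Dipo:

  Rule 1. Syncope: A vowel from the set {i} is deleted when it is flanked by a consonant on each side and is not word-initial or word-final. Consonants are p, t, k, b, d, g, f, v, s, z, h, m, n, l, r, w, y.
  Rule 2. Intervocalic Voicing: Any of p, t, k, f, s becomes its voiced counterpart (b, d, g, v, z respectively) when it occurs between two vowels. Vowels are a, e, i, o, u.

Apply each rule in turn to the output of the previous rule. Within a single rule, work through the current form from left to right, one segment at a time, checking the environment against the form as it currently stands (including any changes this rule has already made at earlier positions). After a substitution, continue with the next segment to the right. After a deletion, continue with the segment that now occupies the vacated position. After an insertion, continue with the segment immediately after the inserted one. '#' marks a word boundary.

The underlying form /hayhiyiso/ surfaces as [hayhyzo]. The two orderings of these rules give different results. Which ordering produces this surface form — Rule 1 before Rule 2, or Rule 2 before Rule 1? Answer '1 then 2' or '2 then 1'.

2 then 1

Order 1 then 2:
  1 Syncope: [hayhiyiso] → [hayhyso]
  2 Intervocalic Voicing: no change — [hayhyso]
  result: [hayhyso]
Order 2 then 1:
  2 Intervocalic Voicing: [hayhiyiso] → [hayhiyizo]
  1 Syncope: [hayhiyizo] → [hayhyzo]
  result: [hayhyzo]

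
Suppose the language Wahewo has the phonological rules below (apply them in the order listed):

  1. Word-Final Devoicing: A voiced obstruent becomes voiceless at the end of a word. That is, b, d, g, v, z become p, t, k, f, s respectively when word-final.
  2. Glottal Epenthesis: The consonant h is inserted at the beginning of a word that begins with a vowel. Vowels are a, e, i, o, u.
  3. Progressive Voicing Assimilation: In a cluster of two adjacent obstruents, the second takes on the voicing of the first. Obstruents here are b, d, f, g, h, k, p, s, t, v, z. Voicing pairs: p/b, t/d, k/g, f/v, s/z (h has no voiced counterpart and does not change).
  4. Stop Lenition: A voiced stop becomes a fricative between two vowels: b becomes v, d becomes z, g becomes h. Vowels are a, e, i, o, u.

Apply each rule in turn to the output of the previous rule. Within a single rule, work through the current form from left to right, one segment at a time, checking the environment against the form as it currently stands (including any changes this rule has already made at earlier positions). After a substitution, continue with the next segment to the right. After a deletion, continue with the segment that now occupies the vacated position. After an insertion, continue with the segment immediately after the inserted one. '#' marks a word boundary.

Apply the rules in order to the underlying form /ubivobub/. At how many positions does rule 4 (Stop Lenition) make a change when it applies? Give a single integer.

1 Word-Final Devoicing: [ubivobub] → [ubivobup]
2 Glottal Epenthesis: [ubivobup] → [hubivobup]
3 Progressive Voicing Assimilation: no change — [hubivobup]
4 Stop Lenition: [hubivobup] → [huvivovup]
Rule 4 changed 2 position(s).

2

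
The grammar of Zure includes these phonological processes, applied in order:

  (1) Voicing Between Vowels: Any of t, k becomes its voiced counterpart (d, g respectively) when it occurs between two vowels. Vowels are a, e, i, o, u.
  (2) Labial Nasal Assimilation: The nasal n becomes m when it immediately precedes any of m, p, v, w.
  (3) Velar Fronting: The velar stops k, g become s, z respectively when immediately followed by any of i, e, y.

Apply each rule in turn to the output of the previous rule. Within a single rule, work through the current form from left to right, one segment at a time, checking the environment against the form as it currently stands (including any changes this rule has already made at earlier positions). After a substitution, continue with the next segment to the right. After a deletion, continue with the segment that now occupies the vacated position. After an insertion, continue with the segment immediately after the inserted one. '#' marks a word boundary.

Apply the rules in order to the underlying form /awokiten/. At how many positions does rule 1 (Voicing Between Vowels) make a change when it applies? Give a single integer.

(1) Voicing Between Vowels: [awokiten] → [awogiden]
(2) Labial Nasal Assimilation: no change — [awogiden]
(3) Velar Fronting: [awogiden] → [awoziden]
Rule 1 changed 2 position(s).

2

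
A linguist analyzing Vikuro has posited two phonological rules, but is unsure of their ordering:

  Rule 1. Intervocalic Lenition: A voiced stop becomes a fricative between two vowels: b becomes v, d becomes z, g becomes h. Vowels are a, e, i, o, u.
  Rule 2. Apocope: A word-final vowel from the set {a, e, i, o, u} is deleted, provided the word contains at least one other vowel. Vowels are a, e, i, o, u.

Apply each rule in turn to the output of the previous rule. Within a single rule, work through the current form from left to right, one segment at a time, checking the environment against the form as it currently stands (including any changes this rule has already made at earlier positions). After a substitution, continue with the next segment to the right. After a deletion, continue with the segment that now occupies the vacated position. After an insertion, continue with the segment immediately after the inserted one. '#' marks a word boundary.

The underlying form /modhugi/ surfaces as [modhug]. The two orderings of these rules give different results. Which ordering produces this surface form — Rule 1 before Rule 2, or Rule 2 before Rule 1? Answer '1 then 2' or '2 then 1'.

2 then 1

Order 1 then 2:
  1 Intervocalic Lenition: [modhugi] → [modhuhi]
  2 Apocope: [modhuhi] → [modhuh]
  result: [modhuh]
Order 2 then 1:
  2 Apocope: [modhugi] → [modhug]
  1 Intervocalic Lenition: no change — [modhug]
  result: [modhug]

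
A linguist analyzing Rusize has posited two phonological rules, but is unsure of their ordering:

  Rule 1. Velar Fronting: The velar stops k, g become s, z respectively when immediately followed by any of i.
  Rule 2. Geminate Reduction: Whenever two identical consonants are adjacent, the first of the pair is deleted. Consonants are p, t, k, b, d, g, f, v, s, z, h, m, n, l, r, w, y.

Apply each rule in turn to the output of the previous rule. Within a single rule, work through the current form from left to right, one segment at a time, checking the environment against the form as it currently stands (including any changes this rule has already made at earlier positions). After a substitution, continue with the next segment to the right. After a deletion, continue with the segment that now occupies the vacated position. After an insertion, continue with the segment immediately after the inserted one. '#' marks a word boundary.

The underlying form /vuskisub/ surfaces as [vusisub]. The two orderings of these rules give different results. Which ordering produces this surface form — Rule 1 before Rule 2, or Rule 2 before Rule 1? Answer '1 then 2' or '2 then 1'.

1 then 2

Order 1 then 2:
  1 Velar Fronting: [vuskisub] → [vussisub]
  2 Geminate Reduction: [vussisub] → [vusisub]
  result: [vusisub]
Order 2 then 1:
  2 Geminate Reduction: no change — [vuskisub]
  1 Velar Fronting: [vuskisub] → [vussisub]
  result: [vussisub]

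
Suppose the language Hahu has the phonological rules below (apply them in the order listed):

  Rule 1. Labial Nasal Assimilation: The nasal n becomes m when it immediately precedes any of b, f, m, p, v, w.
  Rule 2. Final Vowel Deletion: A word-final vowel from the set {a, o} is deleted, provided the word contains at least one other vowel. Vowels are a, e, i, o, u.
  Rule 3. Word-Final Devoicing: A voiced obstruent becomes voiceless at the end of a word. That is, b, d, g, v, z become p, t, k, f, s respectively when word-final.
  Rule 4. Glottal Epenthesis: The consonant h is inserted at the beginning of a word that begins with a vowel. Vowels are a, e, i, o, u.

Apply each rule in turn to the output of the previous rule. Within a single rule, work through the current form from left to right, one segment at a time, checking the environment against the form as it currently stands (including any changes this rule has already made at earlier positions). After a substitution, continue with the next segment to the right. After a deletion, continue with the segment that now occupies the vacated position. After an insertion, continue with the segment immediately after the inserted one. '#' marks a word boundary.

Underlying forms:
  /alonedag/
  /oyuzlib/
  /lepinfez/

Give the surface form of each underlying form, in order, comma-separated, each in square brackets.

/alonedag/:
  Rule 1 Labial Nasal Assimilation: no change — [alonedag]
  Rule 2 Final Vowel Deletion: no change — [alonedag]
  Rule 3 Word-Final Devoicing: [alonedag] → [alonedak]
  Rule 4 Glottal Epenthesis: [alonedak] → [halonedak]
/oyuzlib/:
  Rule 1 Labial Nasal Assimilation: no change — [oyuzlib]
  Rule 2 Final Vowel Deletion: no change — [oyuzlib]
  Rule 3 Word-Final Devoicing: [oyuzlib] → [oyuzlip]
  Rule 4 Glottal Epenthesis: [oyuzlip] → [hoyuzlip]
/lepinfez/:
  Rule 1 Labial Nasal Assimilation: [lepinfez] → [lepimfez]
  Rule 2 Final Vowel Deletion: no change — [lepimfez]
  Rule 3 Word-Final Devoicing: [lepimfez] → [lepimfes]
  Rule 4 Glottal Epenthesis: no change — [lepimfes]

[halonedak], [hoyuzlip], [lepimfes]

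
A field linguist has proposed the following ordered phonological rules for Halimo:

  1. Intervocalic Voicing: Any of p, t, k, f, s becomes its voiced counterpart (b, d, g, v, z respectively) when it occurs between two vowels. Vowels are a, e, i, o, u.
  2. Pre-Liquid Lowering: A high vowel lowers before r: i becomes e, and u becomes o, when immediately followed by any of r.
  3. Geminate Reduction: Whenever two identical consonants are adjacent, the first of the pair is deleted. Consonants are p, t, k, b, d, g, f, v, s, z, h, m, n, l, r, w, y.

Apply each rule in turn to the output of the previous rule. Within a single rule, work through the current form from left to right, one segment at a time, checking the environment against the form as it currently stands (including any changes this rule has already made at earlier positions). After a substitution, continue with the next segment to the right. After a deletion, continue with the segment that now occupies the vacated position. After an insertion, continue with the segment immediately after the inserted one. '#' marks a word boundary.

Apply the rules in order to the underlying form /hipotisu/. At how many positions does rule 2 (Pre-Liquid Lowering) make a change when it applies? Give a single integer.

1 Intervocalic Voicing: [hipotisu] → [hibodizu]
2 Pre-Liquid Lowering: no change — [hibodizu]
3 Geminate Reduction: no change — [hibodizu]
Rule 2 changed 0 position(s).

0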